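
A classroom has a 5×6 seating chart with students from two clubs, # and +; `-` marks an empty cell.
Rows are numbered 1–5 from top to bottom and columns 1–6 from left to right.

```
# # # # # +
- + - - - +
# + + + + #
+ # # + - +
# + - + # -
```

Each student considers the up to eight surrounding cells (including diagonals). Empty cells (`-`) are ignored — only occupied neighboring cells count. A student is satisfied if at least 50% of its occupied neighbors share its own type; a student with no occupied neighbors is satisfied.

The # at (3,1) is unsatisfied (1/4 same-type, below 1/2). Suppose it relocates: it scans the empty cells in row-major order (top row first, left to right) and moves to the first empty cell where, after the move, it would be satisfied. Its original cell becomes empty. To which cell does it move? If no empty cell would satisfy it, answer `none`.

(2,1)

Vacating (3,1). Empty cells in order:
  (2,1): 2/4 same-type → satisfied — stop here.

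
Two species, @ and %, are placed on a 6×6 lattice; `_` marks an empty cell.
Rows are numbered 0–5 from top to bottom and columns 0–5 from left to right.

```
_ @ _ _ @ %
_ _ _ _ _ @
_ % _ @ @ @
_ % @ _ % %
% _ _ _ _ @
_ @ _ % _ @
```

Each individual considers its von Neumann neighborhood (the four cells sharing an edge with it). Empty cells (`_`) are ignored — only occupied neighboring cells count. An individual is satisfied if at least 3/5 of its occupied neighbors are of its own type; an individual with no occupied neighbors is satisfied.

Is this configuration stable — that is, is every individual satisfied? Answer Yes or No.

No

(0,1)@ 0/0 ok
(0,4)@ 0/1 unhappy
(0,5)% 0/2 unhappy
(1,5)@ 1/2 unhappy
(2,1)% 1/1 ok
(2,3)@ 1/1 ok
(2,4)@ 2/3 ok
(2,5)@ 2/3 ok
(3,1)% 1/2 unhappy
(3,2)@ 0/1 unhappy
(3,4)% 1/2 unhappy
(3,5)% 1/3 unhappy
(4,0)% 0/0 ok
(4,5)@ 1/2 unhappy
(5,1)@ 0/0 ok
(5,3)% 0/0 ok
(5,5)@ 1/1 ok
For instance (0,4) has only 0/1 same-type neighbors, below 3/5.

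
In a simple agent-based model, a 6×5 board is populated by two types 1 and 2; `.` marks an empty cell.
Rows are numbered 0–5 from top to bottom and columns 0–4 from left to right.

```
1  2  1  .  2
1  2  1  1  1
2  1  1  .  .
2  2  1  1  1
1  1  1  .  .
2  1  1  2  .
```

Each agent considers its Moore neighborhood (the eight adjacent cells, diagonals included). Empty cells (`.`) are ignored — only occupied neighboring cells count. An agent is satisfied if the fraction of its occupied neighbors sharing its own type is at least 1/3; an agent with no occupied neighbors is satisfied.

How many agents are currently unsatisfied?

6

Row 0: (0,0)1 1/3 satisfied · (0,1)2 1/5 not · (0,2)1 2/4 satisfied · (0,4)2 0/2 not
Row 1: (1,0)1 2/5 satisfied · (1,1)2 2/8 not · (1,2)1 4/6 satisfied · (1,3)1 4/5 satisfied · (1,4)1 1/2 satisfied
Row 2: (2,0)2 3/5 satisfied · (2,1)1 4/8 satisfied · (2,2)1 5/7 satisfied
Row 3: (3,0)2 2/5 satisfied · (3,1)2 2/8 not · (3,2)1 5/6 satisfied · (3,3)1 4/4 satisfied · (3,4)1 1/1 satisfied
Row 4: (4,0)1 2/5 satisfied · (4,1)1 5/8 satisfied · (4,2)1 5/7 satisfied
Row 5: (5,0)2 0/3 not · (5,1)1 4/5 satisfied · (5,2)1 3/4 satisfied · (5,3)2 0/2 not
Unsatisfied: (0,1), (0,4), (1,1), (3,1), (5,0), (5,3) — 6 in total.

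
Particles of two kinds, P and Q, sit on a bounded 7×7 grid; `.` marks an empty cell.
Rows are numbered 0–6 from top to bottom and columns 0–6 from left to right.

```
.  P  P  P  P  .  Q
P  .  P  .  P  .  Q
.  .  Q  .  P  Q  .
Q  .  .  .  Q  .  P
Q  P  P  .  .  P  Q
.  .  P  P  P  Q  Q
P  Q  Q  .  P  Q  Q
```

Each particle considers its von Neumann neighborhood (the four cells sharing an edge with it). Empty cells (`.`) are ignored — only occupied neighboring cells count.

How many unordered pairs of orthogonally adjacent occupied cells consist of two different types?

Scan each occupied cell's neighbors to the right and below so each pair is counted once.
Row 0: P(0,1)–P(0,2)= P(0,2)–P(0,3)= P(0,2)–P(1,2)= P(0,3)–P(0,4)= P(0,4)–P(1,4)= Q(0,6)–Q(1,6)=  → 0/6 unlike.
Row 1: P(1,2)–Q(2,2)≠ P(1,4)–P(2,4)=  → 1/2 unlike.
Row 2: P(2,4)–Q(2,5)≠ P(2,4)–Q(3,4)≠  → 2/2 unlike.
Row 3: Q(3,0)–Q(4,0)= P(3,6)–Q(4,6)≠  → 1/2 unlike.
Row 4: Q(4,0)–P(4,1)≠ P(4,1)–P(4,2)= P(4,2)–P(5,2)= P(4,5)–Q(4,6)≠ P(4,5)–Q(5,5)≠ Q(4,6)–Q(5,6)=  → 3/6 unlike.
Row 5: P(5,2)–P(5,3)= P(5,2)–Q(6,2)≠ P(5,3)–P(5,4)= P(5,4)–Q(5,5)≠ P(5,4)–P(6,4)= Q(5,5)–Q(5,6)= Q(5,5)–Q(6,5)= Q(5,6)–Q(6,6)=  → 2/8 unlike.
Row 6: P(6,0)–Q(6,1)≠ Q(6,1)–Q(6,2)= P(6,4)–Q(6,5)≠ Q(6,5)–Q(6,6)=  → 2/4 unlike.
Total adjacent occupied pairs: 30; unlike-type pairs: 11.

11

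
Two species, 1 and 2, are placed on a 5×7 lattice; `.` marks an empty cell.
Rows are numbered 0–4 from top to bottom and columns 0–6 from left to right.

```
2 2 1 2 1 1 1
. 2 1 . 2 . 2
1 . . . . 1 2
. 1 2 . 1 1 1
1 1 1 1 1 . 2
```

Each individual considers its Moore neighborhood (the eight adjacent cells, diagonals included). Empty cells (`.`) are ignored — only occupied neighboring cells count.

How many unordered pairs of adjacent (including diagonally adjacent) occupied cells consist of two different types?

23

Scan each occupied cell's neighbors to the right and below (and the two forward diagonals) so each pair is counted once.
Row 0: 2(0,0)–2(0,1)= 2(0,0)–2(1,1)= 2(0,1)–1(0,2)≠ 2(0,1)–2(1,1)= 2(0,1)–1(1,2)≠ 1(0,2)–2(0,3)≠ 1(0,2)–1(1,2)= 1(0,2)–2(1,1)≠ 2(0,3)–1(0,4)≠ 2(0,3)–2(1,4)= 2(0,3)–1(1,2)≠ 1(0,4)–1(0,5)= 1(0,4)–2(1,4)≠ 1(0,5)–1(0,6)= 1(0,5)–2(1,6)≠ 1(0,5)–2(1,4)≠ 1(0,6)–2(1,6)≠  → 10/17 unlike.
Row 1: 2(1,1)–1(1,2)≠ 2(1,1)–1(2,0)≠ 2(1,4)–1(2,5)≠ 2(1,6)–2(2,6)= 2(1,6)–1(2,5)≠  → 4/5 unlike.
Row 2: 1(2,0)–1(3,1)= 1(2,5)–2(2,6)≠ 1(2,5)–1(3,5)= 1(2,5)–1(3,6)= 1(2,5)–1(3,4)= 2(2,6)–1(3,6)≠ 2(2,6)–1(3,5)≠  → 3/7 unlike.
Row 3: 1(3,1)–2(3,2)≠ 1(3,1)–1(4,1)= 1(3,1)–1(4,2)= 1(3,1)–1(4,0)= 2(3,2)–1(4,2)≠ 2(3,2)–1(4,3)≠ 2(3,2)–1(4,1)≠ 1(3,4)–1(3,5)= 1(3,4)–1(4,4)= 1(3,4)–1(4,3)= 1(3,5)–1(3,6)= 1(3,5)–2(4,6)≠ 1(3,5)–1(4,4)= 1(3,6)–2(4,6)≠  → 6/14 unlike.
Row 4: 1(4,0)–1(4,1)= 1(4,1)–1(4,2)= 1(4,2)–1(4,3)= 1(4,3)–1(4,4)=  → 0/4 unlike.
Total adjacent occupied pairs: 47; unlike-type pairs: 23.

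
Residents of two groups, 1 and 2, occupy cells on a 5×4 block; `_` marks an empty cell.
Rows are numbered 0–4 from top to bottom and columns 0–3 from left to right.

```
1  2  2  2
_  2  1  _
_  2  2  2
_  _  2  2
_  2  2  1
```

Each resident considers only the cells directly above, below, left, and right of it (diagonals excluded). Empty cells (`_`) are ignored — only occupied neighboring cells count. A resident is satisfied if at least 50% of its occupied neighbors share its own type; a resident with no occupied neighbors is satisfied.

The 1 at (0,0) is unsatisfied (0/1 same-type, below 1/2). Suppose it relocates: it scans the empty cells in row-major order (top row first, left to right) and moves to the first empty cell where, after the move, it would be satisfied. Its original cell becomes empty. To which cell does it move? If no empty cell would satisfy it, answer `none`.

(3,0)

Vacating (0,0). Empty cells in order:
  (1,0): 0/1 same-type → still unsatisfied.
  (1,3): 1/3 same-type → still unsatisfied.
  (2,0): 0/1 same-type → still unsatisfied.
  (3,0): 0/0 same-type → satisfied — stop here.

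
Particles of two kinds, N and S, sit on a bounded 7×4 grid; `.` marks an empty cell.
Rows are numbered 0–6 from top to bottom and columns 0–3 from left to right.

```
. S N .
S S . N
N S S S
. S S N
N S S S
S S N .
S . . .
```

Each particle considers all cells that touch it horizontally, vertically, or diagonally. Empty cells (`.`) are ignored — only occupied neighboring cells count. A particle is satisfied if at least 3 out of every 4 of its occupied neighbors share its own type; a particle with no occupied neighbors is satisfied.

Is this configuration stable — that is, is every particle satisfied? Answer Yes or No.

No

Row 0: (0,1)S 2/3 ✗ · (0,2)N 1/3 ✗
Row 1: (1,0)S 3/4 ✓ · (1,1)S 4/6 ✗ · (1,3)N 1/3 ✗
Row 2: (2,0)N 0/4 ✗ · (2,1)S 5/6 ✓ · (2,2)S 5/7 ✗ · (2,3)S 2/4 ✗
Row 3: (3,1)S 5/7 ✗ · (3,2)S 7/8 ✓ · (3,3)N 0/5 ✗
Row 4: (4,0)N 0/4 ✗ · (4,1)S 5/7 ✗ · (4,2)S 5/7 ✗ · (4,3)S 2/4 ✗
Row 5: (5,0)S 3/4 ✓ · (5,1)S 4/6 ✗ · (5,2)N 0/4 ✗
Row 6: (6,0)S 2/2 ✓
For instance (0,1) has only 2/3 same-type neighbors, below 3/4.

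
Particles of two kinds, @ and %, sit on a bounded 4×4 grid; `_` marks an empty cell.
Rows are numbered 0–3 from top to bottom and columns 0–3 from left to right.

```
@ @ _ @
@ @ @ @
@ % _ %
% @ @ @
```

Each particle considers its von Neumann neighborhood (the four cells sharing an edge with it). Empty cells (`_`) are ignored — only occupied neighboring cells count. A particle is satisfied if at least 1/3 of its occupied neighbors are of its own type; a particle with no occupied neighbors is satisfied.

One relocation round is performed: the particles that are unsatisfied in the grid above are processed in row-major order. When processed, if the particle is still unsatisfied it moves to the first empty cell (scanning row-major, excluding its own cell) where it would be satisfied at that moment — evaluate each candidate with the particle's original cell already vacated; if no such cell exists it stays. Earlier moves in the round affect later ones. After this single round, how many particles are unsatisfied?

1

Initially unsatisfied (in order): (2,1), (2,3), (3,0).
  (2,1) → (2,2).
  (2,3): now satisfied by earlier moves; stays.
  (3,0): no empty cell satisfies it; stays.
Resulting grid:
@ @ _ @
@ @ @ @
@ _ % %
% @ @ @
Unsatisfied now: (3,0).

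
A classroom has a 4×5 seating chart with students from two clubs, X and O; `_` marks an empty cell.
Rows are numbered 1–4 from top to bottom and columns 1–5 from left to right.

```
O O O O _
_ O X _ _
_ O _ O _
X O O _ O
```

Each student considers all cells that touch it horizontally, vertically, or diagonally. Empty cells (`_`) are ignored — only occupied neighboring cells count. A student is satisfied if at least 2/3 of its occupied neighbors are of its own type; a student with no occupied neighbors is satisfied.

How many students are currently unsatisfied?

4

Row 1: (1,1)O 2/2 satisfied · (1,2)O 3/4 satisfied · (1,3)O 3/4 satisfied · (1,4)O 1/2 not
Row 2: (2,2)O 4/5 satisfied · (2,3)X 0/6 not
Row 3: (3,2)O 3/5 not · (3,4)O 2/3 satisfied
Row 4: (4,1)X 0/2 not · (4,2)O 2/3 satisfied · (4,3)O 3/3 satisfied · (4,5)O 1/1 satisfied
Unsatisfied: (1,4), (2,3), (3,2), (4,1) — 4 in total.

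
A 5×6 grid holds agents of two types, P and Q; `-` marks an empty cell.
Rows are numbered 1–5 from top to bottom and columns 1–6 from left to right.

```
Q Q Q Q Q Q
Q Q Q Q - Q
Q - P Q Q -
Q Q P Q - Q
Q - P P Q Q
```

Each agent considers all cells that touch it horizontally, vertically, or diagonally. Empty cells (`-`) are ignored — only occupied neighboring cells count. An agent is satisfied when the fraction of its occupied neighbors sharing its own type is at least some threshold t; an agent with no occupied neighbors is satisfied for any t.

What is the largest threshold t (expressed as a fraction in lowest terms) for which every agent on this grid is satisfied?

(1,1)Q 3/3
(1,2)Q 5/5
(1,3)Q 5/5
(1,4)Q 4/4
(1,5)Q 4/4
(1,6)Q 2/2
(2,1)Q 4/4
(2,2)Q 6/7
(2,3)Q 6/7
(2,4)Q 6/7
(2,6)Q 3/3
(3,1)Q 4/4
(3,3)P 1/7
(3,4)Q 4/6
(3,5)Q 5/5
(4,1)Q 3/3
(4,2)Q 3/6
(4,3)P 3/6
(4,4)Q 3/7
(4,6)Q 3/3
(5,1)Q 2/2
(5,3)P 2/4
(5,4)P 2/4
(5,5)Q 3/4
(5,6)Q 2/2
The smallest same-type fraction is 1/7 at (3,3), which reduces to 1/7. Any threshold above that leaves this agent unsatisfied.

1/7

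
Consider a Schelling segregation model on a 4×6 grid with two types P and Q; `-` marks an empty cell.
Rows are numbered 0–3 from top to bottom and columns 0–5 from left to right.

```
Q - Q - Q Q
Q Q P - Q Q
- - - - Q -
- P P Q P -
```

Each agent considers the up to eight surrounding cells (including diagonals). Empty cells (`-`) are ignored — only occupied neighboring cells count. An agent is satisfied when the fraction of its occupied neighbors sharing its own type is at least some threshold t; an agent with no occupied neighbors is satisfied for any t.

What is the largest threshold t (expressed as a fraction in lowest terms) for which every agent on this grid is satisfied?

0/1

(0,0)Q 2/2
(0,2)Q 1/2
(0,4)Q 3/3
(0,5)Q 3/3
(1,0)Q 2/2
(1,1)Q 3/4
(1,2)P 0/2
(1,4)Q 4/4
(1,5)Q 4/4
(2,4)Q 3/4
(3,1)P 1/1
(3,2)P 1/2
(3,3)Q 1/3
(3,4)P 0/2
The smallest same-type fraction is 0/2 at (1,2), which reduces to 0/1. Any threshold above that leaves this agent unsatisfied.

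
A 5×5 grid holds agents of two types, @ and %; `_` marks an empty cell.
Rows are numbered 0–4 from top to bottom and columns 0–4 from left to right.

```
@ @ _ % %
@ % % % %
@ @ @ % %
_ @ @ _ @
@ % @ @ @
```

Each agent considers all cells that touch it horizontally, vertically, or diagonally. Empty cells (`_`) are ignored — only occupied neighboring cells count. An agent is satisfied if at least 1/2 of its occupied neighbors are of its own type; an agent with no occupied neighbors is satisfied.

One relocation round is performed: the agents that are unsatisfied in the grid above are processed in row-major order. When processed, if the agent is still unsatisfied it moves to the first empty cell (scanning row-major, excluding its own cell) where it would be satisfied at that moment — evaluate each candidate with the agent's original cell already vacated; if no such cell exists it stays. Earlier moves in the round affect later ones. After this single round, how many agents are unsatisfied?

Initially unsatisfied (in order): (1,1), (2,2), (4,1).
  (1,1) → (0,2).
  (2,2): now satisfied by earlier moves; stays.
  (4,1): no empty cell satisfies it; stays.
Resulting grid:
@ @ % % %
@ _ % % %
@ @ @ % %
_ @ @ _ @
@ % @ @ @
Unsatisfied now: (4,1).

1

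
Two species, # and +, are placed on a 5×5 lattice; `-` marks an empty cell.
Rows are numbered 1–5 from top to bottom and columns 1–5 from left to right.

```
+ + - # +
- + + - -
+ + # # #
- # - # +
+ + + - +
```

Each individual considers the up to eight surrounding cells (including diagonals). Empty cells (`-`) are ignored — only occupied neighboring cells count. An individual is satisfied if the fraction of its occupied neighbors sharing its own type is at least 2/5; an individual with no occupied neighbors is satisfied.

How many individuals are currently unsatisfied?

(1,1)+ 2/2 satisfied
(1,2)+ 3/3 satisfied
(1,4)# 0/2 not
(1,5)+ 0/1 not
(2,2)+ 5/6 satisfied
(2,3)+ 3/6 satisfied
(3,1)+ 2/3 satisfied
(3,2)+ 3/5 satisfied
(3,3)# 3/6 satisfied
(3,4)# 3/5 satisfied
(3,5)# 2/3 satisfied
(4,2)# 1/6 not
(4,4)# 3/6 satisfied
(4,5)+ 1/4 not
(5,1)+ 1/2 satisfied
(5,2)+ 2/3 satisfied
(5,3)+ 1/3 not
(5,5)+ 1/2 satisfied
Unsatisfied: (1,4), (1,5), (4,2), (4,5), (5,3) — 5 in total.

5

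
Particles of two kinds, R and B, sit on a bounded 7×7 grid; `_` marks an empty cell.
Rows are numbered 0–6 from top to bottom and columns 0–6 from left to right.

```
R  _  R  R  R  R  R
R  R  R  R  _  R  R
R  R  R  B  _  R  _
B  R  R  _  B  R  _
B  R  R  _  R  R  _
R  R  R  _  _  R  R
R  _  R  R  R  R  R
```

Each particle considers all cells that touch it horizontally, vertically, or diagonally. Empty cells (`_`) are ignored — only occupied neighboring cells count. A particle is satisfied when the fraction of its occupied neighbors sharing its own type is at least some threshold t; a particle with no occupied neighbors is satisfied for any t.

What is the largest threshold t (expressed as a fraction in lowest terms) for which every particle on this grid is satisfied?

(0,0)R 2/2
(0,2)R 4/4
(0,3)R 4/4
(0,4)R 4/4
(0,5)R 4/4
(0,6)R 3/3
(1,0)R 4/4
(1,1)R 7/7
(1,2)R 6/7
(1,3)R 5/6
(1,5)R 5/5
(1,6)R 4/4
(2,0)R 4/5
(2,1)R 7/8
(2,2)R 6/7
(2,3)B 1/5
(2,5)R 3/4
(3,0)B 1/5
(3,1)R 6/8
(3,2)R 5/6
(3,4)B 1/5
(3,5)R 3/4
(4,0)B 1/5
(4,1)R 6/8
(4,2)R 5/5
(4,4)R 3/4
(4,5)R 4/5
(5,0)R 3/4
(5,1)R 6/7
(5,2)R 5/5
(5,5)R 6/6
(5,6)R 4/4
(6,0)R 2/2
(6,2)R 3/3
(6,3)R 3/3
(6,4)R 3/3
(6,5)R 4/4
(6,6)R 3/3
The smallest same-type fraction is 1/5 at (2,3), which reduces to 1/5. Any threshold above that leaves this particle unsatisfied.

1/5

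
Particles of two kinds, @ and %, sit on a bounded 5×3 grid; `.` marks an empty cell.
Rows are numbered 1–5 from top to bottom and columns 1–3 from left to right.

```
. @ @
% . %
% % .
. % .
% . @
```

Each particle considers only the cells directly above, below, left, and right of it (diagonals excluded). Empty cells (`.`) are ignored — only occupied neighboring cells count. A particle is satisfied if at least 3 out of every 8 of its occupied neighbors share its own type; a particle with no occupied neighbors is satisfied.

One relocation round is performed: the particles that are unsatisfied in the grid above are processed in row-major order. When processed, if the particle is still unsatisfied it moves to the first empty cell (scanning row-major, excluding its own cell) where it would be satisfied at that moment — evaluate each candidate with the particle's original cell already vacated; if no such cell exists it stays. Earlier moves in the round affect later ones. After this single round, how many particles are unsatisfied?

Initially unsatisfied (in order): (2,3).
  (2,3) → (1,1).
Resulting grid:
% @ @
% . .
% % .
. % .
% . @
All satisfied now.

0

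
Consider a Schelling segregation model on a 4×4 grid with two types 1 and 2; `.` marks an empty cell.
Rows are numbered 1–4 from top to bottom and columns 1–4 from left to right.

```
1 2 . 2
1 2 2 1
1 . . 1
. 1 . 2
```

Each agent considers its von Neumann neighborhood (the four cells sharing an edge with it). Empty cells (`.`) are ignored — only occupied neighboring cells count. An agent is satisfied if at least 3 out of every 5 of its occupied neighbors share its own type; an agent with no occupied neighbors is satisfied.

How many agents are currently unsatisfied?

7

Row 1: (1,1)1 1/2 unhappy · (1,2)2 1/2 unhappy · (1,4)2 0/1 unhappy
Row 2: (2,1)1 2/3 ok · (2,2)2 2/3 ok · (2,3)2 1/2 unhappy · (2,4)1 1/3 unhappy
Row 3: (3,1)1 1/1 ok · (3,4)1 1/2 unhappy
Row 4: (4,2)1 0/0 ok · (4,4)2 0/1 unhappy
Unsatisfied: (1,1), (1,2), (1,4), (2,3), (2,4), (3,4), (4,4) — 7 in total.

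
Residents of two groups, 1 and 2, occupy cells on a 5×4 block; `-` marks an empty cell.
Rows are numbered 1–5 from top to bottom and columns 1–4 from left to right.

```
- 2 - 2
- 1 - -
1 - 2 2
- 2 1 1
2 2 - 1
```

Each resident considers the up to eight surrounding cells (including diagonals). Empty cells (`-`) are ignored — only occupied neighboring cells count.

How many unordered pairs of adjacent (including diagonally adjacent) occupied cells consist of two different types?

Scan each occupied cell's neighbors to the right and below (and the two forward diagonals) so each pair is counted once.
Row 1: 2(1,2)–1(2,2)≠  → 1/1 unlike.
Row 2: 1(2,2)–2(3,3)≠ 1(2,2)–1(3,1)=  → 1/2 unlike.
Row 3: 1(3,1)–2(4,2)≠ 2(3,3)–2(3,4)= 2(3,3)–1(4,3)≠ 2(3,3)–1(4,4)≠ 2(3,3)–2(4,2)= 2(3,4)–1(4,4)≠ 2(3,4)–1(4,3)≠  → 5/7 unlike.
Row 4: 2(4,2)–1(4,3)≠ 2(4,2)–2(5,2)= 2(4,2)–2(5,1)= 1(4,3)–1(4,4)= 1(4,3)–1(5,4)= 1(4,3)–2(5,2)≠ 1(4,4)–1(5,4)=  → 2/7 unlike.
Row 5: 2(5,1)–2(5,2)=  → 0/1 unlike.
Total adjacent occupied pairs: 18; unlike-type pairs: 9.

9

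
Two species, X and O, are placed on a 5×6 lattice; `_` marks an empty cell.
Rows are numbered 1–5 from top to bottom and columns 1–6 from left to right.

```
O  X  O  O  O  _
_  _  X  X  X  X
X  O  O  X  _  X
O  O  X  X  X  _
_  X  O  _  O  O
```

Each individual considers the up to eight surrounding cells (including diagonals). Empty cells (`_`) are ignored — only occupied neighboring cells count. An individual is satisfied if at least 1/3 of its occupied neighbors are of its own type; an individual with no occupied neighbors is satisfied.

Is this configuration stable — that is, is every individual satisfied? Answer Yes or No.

Row 1: (1,1)O 0/1 unhappy · (1,2)X 1/3 ok · (1,3)O 1/4 unhappy · (1,4)O 2/5 ok · (1,5)O 1/4 unhappy
Row 2: (2,3)X 3/7 ok · (2,4)X 3/7 ok · (2,5)X 4/6 ok · (2,6)X 2/3 ok
Row 3: (3,1)X 0/3 unhappy · (3,2)O 3/6 ok · (3,3)O 2/7 unhappy · (3,4)X 6/7 ok · (3,6)X 3/3 ok
Row 4: (4,1)O 2/4 ok · (4,2)O 4/7 ok · (4,3)X 3/7 ok · (4,4)X 3/6 ok · (4,5)X 3/5 ok
Row 5: (5,2)X 1/4 unhappy · (5,3)O 1/4 unhappy · (5,5)O 1/3 ok · (5,6)O 1/2 ok
For instance (1,1) has only 0/1 same-type neighbors, below 1/3.

No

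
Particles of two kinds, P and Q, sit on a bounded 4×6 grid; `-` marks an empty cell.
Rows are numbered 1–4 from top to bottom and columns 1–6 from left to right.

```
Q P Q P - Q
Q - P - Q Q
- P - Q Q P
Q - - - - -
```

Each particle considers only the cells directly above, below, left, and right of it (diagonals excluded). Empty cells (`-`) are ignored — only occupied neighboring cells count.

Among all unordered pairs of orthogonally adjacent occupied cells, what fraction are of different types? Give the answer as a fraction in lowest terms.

6/11

Scan each occupied cell's neighbors to the right and below so each pair is counted once.
Row 1: Q(1,1)–P(1,2)≠ Q(1,1)–Q(2,1)= P(1,2)–Q(1,3)≠ Q(1,3)–P(1,4)≠ Q(1,3)–P(2,3)≠ Q(1,6)–Q(2,6)=  → 4/6 unlike.
Row 2: Q(2,5)–Q(2,6)= Q(2,5)–Q(3,5)= Q(2,6)–P(3,6)≠  → 1/3 unlike.
Row 3: Q(3,4)–Q(3,5)= Q(3,5)–P(3,6)≠  → 1/2 unlike.
Total adjacent occupied pairs: 11; unlike-type pairs: 6.
6/11 is already in lowest terms.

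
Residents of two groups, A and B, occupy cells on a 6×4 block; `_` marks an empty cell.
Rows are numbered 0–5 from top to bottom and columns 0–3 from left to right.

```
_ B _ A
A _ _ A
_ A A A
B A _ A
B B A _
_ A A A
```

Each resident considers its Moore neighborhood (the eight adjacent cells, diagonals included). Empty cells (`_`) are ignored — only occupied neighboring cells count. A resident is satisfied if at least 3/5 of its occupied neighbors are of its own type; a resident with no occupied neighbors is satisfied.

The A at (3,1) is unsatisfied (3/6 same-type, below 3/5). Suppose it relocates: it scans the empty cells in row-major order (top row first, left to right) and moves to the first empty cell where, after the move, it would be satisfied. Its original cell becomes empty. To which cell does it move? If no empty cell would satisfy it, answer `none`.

(0,2)

Vacating (3,1). Empty cells in order:
  (0,0): 1/2 same-type → still unsatisfied.
  (0,2): 2/3 same-type → satisfied — stop here.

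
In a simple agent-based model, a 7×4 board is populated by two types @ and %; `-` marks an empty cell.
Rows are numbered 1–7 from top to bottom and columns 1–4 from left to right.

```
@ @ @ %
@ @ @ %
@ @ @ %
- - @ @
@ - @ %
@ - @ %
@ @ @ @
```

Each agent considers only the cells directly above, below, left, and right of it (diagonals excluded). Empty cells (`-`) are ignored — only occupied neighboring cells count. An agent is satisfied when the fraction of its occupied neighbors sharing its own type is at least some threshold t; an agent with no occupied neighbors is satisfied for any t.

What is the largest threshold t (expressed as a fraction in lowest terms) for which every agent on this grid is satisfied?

(1,1)@ 2/2
(1,2)@ 3/3
(1,3)@ 2/3
(1,4)% 1/2
(2,1)@ 3/3
(2,2)@ 4/4
(2,3)@ 3/4
(2,4)% 2/3
(3,1)@ 2/2
(3,2)@ 3/3
(3,3)@ 3/4
(3,4)% 1/3
(4,3)@ 3/3
(4,4)@ 1/3
(5,1)@ 1/1
(5,3)@ 2/3
(5,4)% 1/3
(6,1)@ 2/2
(6,3)@ 2/3
(6,4)% 1/3
(7,1)@ 2/2
(7,2)@ 2/2
(7,3)@ 3/3
(7,4)@ 1/2
The smallest same-type fraction is 1/3 at (3,4), which reduces to 1/3. Any threshold above that leaves this agent unsatisfied.

1/3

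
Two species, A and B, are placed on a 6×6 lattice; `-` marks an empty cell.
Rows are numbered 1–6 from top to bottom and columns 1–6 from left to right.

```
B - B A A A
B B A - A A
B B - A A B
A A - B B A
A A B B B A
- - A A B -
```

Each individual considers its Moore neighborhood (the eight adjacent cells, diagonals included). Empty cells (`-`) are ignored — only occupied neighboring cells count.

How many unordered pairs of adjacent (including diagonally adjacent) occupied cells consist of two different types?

29

Scan each occupied cell's neighbors to the right and below (and the two forward diagonals) so each pair is counted once.
From row 1: 2 unlike of 13 pairs (running 2/13).
From row 2: 4 unlike of 14 pairs (running 6/27).
From row 3: 10 unlike of 14 pairs (running 16/41).
From row 4: 4 unlike of 16 pairs (running 20/57).
From row 5: 8 unlike of 14 pairs (running 28/71).
From row 6: 1 unlike of 2 pairs (running 29/73).
Total adjacent occupied pairs: 73; unlike-type pairs: 29.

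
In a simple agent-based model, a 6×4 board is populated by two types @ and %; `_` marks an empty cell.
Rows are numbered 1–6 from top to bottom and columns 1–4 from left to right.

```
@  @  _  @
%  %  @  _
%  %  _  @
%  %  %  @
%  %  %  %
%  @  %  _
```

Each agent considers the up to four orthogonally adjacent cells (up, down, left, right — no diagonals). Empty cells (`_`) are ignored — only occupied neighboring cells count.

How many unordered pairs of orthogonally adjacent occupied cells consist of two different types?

8

Scan each occupied cell's neighbors to the right and below so each pair is counted once.
Row 1: @(1,1)–@(1,2)= @(1,1)–%(2,1)≠ @(1,2)–%(2,2)≠  → 2/3 unlike.
Row 2: %(2,1)–%(2,2)= %(2,1)–%(3,1)= %(2,2)–@(2,3)≠ %(2,2)–%(3,2)=  → 1/4 unlike.
Row 3: %(3,1)–%(3,2)= %(3,1)–%(4,1)= %(3,2)–%(4,2)= @(3,4)–@(4,4)=  → 0/4 unlike.
Row 4: %(4,1)–%(4,2)= %(4,1)–%(5,1)= %(4,2)–%(4,3)= %(4,2)–%(5,2)= %(4,3)–@(4,4)≠ %(4,3)–%(5,3)= @(4,4)–%(5,4)≠  → 2/7 unlike.
Row 5: %(5,1)–%(5,2)= %(5,1)–%(6,1)= %(5,2)–%(5,3)= %(5,2)–@(6,2)≠ %(5,3)–%(5,4)= %(5,3)–%(6,3)=  → 1/6 unlike.
Row 6: %(6,1)–@(6,2)≠ @(6,2)–%(6,3)≠  → 2/2 unlike.
Total adjacent occupied pairs: 26; unlike-type pairs: 8.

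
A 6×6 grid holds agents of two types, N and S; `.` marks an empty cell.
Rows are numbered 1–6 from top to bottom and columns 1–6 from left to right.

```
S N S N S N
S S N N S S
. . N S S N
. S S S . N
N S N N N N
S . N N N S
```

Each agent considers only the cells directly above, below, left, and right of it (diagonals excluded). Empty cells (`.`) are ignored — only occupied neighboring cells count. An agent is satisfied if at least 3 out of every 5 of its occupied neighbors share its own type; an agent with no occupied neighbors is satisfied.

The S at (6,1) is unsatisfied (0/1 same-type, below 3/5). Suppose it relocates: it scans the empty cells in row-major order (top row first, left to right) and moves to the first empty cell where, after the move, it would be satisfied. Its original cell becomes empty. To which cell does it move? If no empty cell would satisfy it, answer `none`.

Vacating (6,1). Empty cells in order:
  (3,1): 1/1 same-type → satisfied — stop here.

(3,1)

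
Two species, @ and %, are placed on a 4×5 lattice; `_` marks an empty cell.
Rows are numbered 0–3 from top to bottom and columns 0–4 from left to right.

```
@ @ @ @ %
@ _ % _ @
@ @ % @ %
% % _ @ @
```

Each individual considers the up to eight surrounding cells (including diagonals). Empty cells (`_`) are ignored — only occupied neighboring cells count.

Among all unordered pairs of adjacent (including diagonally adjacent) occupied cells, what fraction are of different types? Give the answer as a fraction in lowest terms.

9/17

Scan each occupied cell's neighbors to the right and below (and the two forward diagonals) so each pair is counted once.
From row 0: 5 unlike of 11 pairs (running 5/11).
From row 1: 3 unlike of 7 pairs (running 8/18).
From row 2: 10 unlike of 14 pairs (running 18/32).
From row 3: 0 unlike of 2 pairs (running 18/34).
Total adjacent occupied pairs: 34; unlike-type pairs: 18.
18/34 reduces to 9/17.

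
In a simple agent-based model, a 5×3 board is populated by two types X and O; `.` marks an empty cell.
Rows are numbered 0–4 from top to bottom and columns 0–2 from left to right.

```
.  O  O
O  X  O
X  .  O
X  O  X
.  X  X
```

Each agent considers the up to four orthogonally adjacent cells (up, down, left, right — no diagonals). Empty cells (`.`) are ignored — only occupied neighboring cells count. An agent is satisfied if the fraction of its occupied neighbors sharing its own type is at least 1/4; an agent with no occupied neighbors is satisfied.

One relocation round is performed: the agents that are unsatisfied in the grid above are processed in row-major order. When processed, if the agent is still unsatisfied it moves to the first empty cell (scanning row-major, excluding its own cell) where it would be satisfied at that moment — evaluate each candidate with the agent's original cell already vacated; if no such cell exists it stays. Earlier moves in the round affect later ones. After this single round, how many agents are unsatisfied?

0

Initially unsatisfied (in order): (1,0), (1,1), (3,1).
  (1,0) → (0,0).
  (1,1) → (1,0).
  (3,1) → (1,1).
Resulting grid:
O O O
X O O
X . O
X . X
. X X
All satisfied now.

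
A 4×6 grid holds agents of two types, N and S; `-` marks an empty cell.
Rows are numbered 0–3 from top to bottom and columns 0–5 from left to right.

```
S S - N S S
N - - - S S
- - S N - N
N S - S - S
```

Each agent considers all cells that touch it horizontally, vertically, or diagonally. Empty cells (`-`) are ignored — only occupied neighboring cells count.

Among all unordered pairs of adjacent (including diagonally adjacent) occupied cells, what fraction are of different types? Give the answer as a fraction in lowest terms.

11/20

Scan each occupied cell's neighbors to the right and below (and the two forward diagonals) so each pair is counted once.
From row 0: 4 unlike of 10 pairs (running 4/10).
From row 1: 3 unlike of 4 pairs (running 7/14).
From row 2: 3 unlike of 5 pairs (running 10/19).
From row 3: 1 unlike of 1 pairs (running 11/20).
Total adjacent occupied pairs: 20; unlike-type pairs: 11.
11/20 is already in lowest terms.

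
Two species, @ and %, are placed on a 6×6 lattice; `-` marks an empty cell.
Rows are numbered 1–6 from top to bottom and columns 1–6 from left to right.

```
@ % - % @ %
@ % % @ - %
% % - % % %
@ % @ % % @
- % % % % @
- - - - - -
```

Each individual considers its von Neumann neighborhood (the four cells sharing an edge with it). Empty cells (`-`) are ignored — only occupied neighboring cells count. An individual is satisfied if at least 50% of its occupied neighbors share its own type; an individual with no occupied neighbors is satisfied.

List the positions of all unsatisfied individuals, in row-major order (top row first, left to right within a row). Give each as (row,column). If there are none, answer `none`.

Row 1: (1,1)@ 1/2 ✓ · (1,2)% 1/2 ✓ · (1,4)% 0/2 ✗ · (1,5)@ 0/2 ✗ · (1,6)% 1/2 ✓
Row 2: (2,1)@ 1/3 ✗ · (2,2)% 3/4 ✓ · (2,3)% 1/2 ✓ · (2,4)@ 0/3 ✗ · (2,6)% 2/2 ✓
Row 3: (3,1)% 1/3 ✗ · (3,2)% 3/3 ✓ · (3,4)% 2/3 ✓ · (3,5)% 3/3 ✓ · (3,6)% 2/3 ✓
Row 4: (4,1)@ 0/2 ✗ · (4,2)% 2/4 ✓ · (4,3)@ 0/3 ✗ · (4,4)% 3/4 ✓ · (4,5)% 3/4 ✓ · (4,6)@ 1/3 ✗
Row 5: (5,2)% 2/2 ✓ · (5,3)% 2/3 ✓ · (5,4)% 3/3 ✓ · (5,5)% 2/3 ✓ · (5,6)@ 1/2 ✓

(1,4), (1,5), (2,1), (2,4), (3,1), (4,1), (4,3), (4,6)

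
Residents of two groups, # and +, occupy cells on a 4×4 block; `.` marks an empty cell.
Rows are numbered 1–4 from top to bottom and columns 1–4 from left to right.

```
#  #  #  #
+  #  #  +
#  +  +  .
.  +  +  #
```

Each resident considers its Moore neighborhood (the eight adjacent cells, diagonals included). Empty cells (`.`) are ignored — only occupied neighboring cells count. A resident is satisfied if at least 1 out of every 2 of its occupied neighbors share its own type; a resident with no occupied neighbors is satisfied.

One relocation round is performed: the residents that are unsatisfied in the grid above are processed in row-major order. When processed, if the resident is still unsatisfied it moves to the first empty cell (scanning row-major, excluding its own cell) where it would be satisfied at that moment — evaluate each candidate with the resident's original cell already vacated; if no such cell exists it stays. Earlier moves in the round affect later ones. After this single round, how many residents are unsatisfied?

0

Initially unsatisfied (in order): (2,1), (2,4), (3,1), (4,4).
  (2,1) → (3,4).
  (2,4) → (4,1).
  (3,1) → (2,1).
  (4,4) → (2,4).
Resulting grid:
# # # #
# # # #
. + + +
+ + + .
All satisfied now.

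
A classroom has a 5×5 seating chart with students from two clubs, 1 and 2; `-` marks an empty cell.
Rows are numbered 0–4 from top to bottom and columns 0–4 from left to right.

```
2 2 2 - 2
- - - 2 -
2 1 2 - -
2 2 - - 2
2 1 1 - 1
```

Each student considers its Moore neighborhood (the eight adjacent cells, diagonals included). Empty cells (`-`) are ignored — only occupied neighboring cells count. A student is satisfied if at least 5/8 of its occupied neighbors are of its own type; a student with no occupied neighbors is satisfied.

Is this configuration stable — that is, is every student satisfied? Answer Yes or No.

(0,0)2 1/1 ok
(0,1)2 2/2 ok
(0,2)2 2/2 ok
(0,4)2 1/1 ok
(1,3)2 3/3 ok
(2,0)2 2/3 ok
(2,1)1 0/4 unhappy
(2,2)2 2/3 ok
(3,0)2 3/5 unhappy
(3,1)2 4/7 unhappy
(3,4)2 0/1 unhappy
(4,0)2 2/3 ok
(4,1)1 1/4 unhappy
(4,2)1 1/2 unhappy
(4,4)1 0/1 unhappy
For instance (2,1) has only 0/4 same-type neighbors, below 5/8.

No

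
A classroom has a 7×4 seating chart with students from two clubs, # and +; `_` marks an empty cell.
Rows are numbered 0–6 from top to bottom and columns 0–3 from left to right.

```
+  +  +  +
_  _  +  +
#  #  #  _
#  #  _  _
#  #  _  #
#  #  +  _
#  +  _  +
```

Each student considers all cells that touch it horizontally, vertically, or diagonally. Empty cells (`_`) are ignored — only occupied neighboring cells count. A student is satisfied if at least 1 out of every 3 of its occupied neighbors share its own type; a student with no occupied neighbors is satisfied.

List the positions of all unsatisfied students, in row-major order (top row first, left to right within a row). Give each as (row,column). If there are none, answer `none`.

Row 0: (0,0)+ 1/1 ✓ · (0,1)+ 3/3 ✓ · (0,2)+ 4/4 ✓ · (0,3)+ 3/3 ✓
Row 1: (1,2)+ 4/6 ✓ · (1,3)+ 3/4 ✓
Row 2: (2,0)# 3/3 ✓ · (2,1)# 4/5 ✓ · (2,2)# 2/4 ✓
Row 3: (3,0)# 5/5 ✓ · (3,1)# 6/6 ✓
Row 4: (4,0)# 5/5 ✓ · (4,1)# 5/6 ✓ · (4,3)# 0/1 ✗
Row 5: (5,0)# 4/5 ✓ · (5,1)# 4/6 ✓ · (5,2)+ 2/5 ✓
Row 6: (6,0)# 2/3 ✓ · (6,1)+ 1/4 ✗ · (6,3)+ 1/1 ✓

(4,3), (6,1)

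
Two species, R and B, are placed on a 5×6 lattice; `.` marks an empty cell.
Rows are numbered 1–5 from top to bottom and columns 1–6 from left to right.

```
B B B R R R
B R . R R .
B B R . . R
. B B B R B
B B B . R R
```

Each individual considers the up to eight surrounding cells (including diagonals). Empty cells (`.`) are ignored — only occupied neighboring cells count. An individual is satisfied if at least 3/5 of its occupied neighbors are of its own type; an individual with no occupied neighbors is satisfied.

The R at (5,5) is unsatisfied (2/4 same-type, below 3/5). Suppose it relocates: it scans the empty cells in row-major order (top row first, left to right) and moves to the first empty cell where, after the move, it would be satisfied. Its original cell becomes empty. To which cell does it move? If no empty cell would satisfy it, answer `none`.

(2,6)

Vacating (5,5). Empty cells in order:
  (2,3): 4/7 same-type → still unsatisfied.
  (2,6): 4/4 same-type → satisfied — stop here.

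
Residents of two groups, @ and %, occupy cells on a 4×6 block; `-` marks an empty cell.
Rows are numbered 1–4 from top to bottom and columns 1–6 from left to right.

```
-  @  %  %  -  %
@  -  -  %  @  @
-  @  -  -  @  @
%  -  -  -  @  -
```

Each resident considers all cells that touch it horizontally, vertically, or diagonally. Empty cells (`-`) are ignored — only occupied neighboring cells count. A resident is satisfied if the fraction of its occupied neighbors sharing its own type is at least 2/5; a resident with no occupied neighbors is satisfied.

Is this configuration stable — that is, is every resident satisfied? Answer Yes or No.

No

(1,2)@ 1/2 satisfied
(1,3)% 2/3 satisfied
(1,4)% 2/3 satisfied
(1,6)% 0/2 not
(2,1)@ 2/2 satisfied
(2,4)% 2/4 satisfied
(2,5)@ 3/6 satisfied
(2,6)@ 3/4 satisfied
(3,2)@ 1/2 satisfied
(3,5)@ 4/5 satisfied
(3,6)@ 4/4 satisfied
(4,1)% 0/1 not
(4,5)@ 2/2 satisfied
For instance (1,6) has only 0/2 same-type neighbors, below 2/5.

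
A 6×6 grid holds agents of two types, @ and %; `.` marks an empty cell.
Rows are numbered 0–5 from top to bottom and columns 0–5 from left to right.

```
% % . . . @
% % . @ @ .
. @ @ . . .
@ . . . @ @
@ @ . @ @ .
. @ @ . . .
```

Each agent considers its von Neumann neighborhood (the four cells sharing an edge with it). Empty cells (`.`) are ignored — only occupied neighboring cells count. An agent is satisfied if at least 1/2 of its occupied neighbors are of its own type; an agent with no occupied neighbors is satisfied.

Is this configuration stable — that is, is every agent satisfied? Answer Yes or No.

Yes

Row 0: (0,0)% 2/2 ✓ · (0,1)% 2/2 ✓ · (0,5)@ 0/0 ✓
Row 1: (1,0)% 2/2 ✓ · (1,1)% 2/3 ✓ · (1,3)@ 1/1 ✓ · (1,4)@ 1/1 ✓
Row 2: (2,1)@ 1/2 ✓ · (2,2)@ 1/1 ✓
Row 3: (3,0)@ 1/1 ✓ · (3,4)@ 2/2 ✓ · (3,5)@ 1/1 ✓
Row 4: (4,0)@ 2/2 ✓ · (4,1)@ 2/2 ✓ · (4,3)@ 1/1 ✓ · (4,4)@ 2/2 ✓
Row 5: (5,1)@ 2/2 ✓ · (5,2)@ 1/1 ✓
All meet the threshold, so the configuration is stable.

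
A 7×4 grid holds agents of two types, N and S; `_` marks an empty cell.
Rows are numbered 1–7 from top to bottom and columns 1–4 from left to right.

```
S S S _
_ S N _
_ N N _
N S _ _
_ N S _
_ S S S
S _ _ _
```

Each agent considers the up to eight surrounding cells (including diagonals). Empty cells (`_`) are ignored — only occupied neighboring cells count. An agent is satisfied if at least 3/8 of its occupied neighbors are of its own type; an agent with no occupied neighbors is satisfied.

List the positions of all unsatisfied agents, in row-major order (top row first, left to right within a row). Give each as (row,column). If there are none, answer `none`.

(4,2), (5,2)

(1,1)S 2/2 ok
(1,2)S 3/4 ok
(1,3)S 2/3 ok
(2,2)S 3/6 ok
(2,3)N 2/5 ok
(3,2)N 3/5 ok
(3,3)N 2/4 ok
(4,1)N 2/3 ok
(4,2)S 1/5 unhappy
(5,2)N 1/5 unhappy
(5,3)S 4/5 ok
(6,2)S 3/4 ok
(6,3)S 3/4 ok
(6,4)S 2/2 ok
(7,1)S 1/1 ok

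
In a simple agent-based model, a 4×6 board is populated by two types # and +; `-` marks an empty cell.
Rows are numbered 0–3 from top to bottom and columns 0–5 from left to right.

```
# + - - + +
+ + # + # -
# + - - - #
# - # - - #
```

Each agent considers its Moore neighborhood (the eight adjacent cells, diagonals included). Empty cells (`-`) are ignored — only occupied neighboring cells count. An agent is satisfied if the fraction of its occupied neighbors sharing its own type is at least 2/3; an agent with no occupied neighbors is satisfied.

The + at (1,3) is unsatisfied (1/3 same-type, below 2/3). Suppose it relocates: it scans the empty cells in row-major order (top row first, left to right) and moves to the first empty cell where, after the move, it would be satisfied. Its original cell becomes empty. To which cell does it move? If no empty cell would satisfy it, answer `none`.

(0,2)

Vacating (1,3). Empty cells in order:
  (0,2): 2/3 same-type → satisfied — stop here.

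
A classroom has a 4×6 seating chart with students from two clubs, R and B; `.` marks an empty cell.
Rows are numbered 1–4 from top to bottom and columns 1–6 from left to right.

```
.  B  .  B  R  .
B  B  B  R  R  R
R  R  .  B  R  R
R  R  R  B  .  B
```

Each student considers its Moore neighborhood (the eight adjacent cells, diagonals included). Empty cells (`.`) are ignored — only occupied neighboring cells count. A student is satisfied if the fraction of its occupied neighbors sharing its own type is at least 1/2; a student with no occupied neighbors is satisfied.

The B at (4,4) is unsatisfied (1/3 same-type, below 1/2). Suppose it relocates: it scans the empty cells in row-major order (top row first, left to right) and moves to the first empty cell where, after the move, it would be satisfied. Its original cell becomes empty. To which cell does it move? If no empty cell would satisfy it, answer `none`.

(1,1)

Vacating (4,4). Empty cells in order:
  (1,1): 3/3 same-type → satisfied — stop here.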